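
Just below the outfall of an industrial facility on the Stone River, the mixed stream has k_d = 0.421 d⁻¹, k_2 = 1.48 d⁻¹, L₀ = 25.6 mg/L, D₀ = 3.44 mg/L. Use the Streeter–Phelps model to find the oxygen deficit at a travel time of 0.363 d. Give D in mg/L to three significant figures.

k_d L₀/(k_2−k_d) = 0.421×25.6/(1.48−0.421) = 10.78/1.059 = 10.18 mg/L.
e^(−k_d t) = e^(−0.421×0.3630) = 0.8583; e^(−k_2 t) = e^(−1.48×0.3630) = 0.5844.
D = 10.18 × (0.8583 − 0.5844) + 3.44 × 0.5844 = 2.788 + 2.010 = 4.798 mg/L.

D ≈ 4.80 mg/L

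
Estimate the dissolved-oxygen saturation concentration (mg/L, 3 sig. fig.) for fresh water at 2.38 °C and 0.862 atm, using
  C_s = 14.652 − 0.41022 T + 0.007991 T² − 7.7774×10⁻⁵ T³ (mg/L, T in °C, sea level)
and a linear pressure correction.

At sea level: C_s = 14.652 − 0.41022×2.38 + 0.007991×2.38² − 7.7774×10⁻⁵×2.38³ = 13.72 mg/L.
Pressure correction: C_s' = 13.72 × 0.862 = 11.83 mg/L.

C_s ≈ 11.8 mg/L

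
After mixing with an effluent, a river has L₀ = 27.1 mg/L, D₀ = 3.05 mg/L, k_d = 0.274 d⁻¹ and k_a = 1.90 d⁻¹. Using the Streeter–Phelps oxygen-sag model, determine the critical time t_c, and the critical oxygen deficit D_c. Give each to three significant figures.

t_c = [1/(k_a−k_d)] ln[(k_a/k_d)(1 − D₀(k_a−k_d)/(k_d L₀))]
= [1/(1.90−0.274)] ln[(1.90/0.274)(1 − 3.05×1.626/(0.274×27.1))]
= (1/1.626) ln[6.934 × 0.3321] = 0.6150 × ln(2.303) = 0.6150 × 0.8342 = 0.5130 d.
D_c = (k_d/k_a) L₀ e^(−k_d t_c) = (0.274/1.90) × 27.1 × e^(−0.274×0.5130) = 0.1442 × 27.1 × 0.8689 = 3.396 mg/L.

t_c ≈ 0.513 d; D_c ≈ 3.40 mg/L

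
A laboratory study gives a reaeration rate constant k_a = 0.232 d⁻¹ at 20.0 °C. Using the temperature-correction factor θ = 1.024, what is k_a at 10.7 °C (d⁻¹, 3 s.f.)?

k_a(T₂) = k_a(T₁) · θ^(T₂−T₁) = 0.232 × 1.024^(10.7−20.0)
= 0.232 × 1.024^-9.30 = 0.232 × 0.8021 = 0.1861 d⁻¹.

k_a ≈ 0.186 d⁻¹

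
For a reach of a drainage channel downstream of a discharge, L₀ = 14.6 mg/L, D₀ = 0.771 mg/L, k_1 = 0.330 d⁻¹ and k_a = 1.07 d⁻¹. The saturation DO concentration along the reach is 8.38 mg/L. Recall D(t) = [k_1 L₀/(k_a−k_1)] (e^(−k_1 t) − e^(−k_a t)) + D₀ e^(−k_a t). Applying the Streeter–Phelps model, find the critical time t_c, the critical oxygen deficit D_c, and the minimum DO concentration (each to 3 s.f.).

With k_a/k_1 = 3.242 and 1 − D₀(k_a−k_1)/(k_1 L₀) = 0.8816,
t_c = ln(3.242 × 0.8816) / (1.07 − 0.330) = ln(2.858) / 0.7400 = 1.050/0.7400 = 1.419 d.
L(t_c) = L₀ e^(−k_1 t_c) = 14.6 × 0.6260 = 9.140 mg/L, and at the critical point k_a D_c = k_1 L, so D_c = (0.330/1.07) × 9.140 = 2.819 mg/L.
Minimum DO = C_s − D_c = 8.38 − 2.819 = 5.561 mg/L.

t_c ≈ 1.42 d; D_c ≈ 2.82 mg/L; min DO ≈ 5.56 mg/L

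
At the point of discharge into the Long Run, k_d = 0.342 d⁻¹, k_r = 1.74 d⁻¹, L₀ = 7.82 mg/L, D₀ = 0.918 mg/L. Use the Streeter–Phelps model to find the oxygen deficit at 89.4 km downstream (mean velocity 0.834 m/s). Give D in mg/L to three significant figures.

D ≈ 1.14 mg/L

Travel time t = x/v = 89.4 km / (0.834 m/s) = 89400 m / 0.834 m/s = 107200 s = 1.241 d.
k_d L₀/(k_r−k_d) = 0.342×7.82/(1.74−0.342) = 2.674/1.398 = 1.913 mg/L.
e^(−k_d t) = e^(−0.342×1.241) = 0.6542; e^(−k_r t) = e^(−1.74×1.241) = 0.1155.
D = 1.913 × (0.6542 − 0.1155) + 0.918 × 0.1155 = 1.031 + 0.1060 = 1.137 mg/L.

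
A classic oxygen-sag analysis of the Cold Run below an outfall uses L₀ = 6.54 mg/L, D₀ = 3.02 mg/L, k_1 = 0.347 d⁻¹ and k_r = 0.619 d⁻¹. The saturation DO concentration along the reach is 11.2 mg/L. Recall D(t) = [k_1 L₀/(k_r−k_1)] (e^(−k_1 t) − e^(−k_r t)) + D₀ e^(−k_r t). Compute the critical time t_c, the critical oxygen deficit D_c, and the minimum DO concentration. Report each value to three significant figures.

t_c = [1/(k_r−k_1)] ln[(k_r/k_1)(1 − D₀(k_r−k_1)/(k_1 L₀))]
= [1/(0.619−0.347)] ln[(0.619/0.347)(1 − 3.02×0.2720/(0.347×6.54))]
= (1/0.2720) ln[1.784 × 0.6380] = 3.676 × ln(1.138) = 3.676 × 0.1294 = 0.4758 d.
L(t_c) = L₀ e^(−k_1 t_c) = 6.54 × 0.8478 = 5.545 mg/L, and at the critical point k_r D_c = k_1 L, so D_c = (0.347/0.619) × 5.545 = 3.108 mg/L.
Minimum DO = C_s − D_c = 11.2 − 3.108 = 8.092 mg/L.

t_c ≈ 0.476 d; D_c ≈ 3.11 mg/L; min DO ≈ 8.09 mg/L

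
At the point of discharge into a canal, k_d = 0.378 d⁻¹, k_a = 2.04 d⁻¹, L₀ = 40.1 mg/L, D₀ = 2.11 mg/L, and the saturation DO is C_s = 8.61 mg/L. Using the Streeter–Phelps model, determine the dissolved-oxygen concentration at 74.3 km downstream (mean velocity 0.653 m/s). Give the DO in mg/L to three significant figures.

DO ≈ 3.54 mg/L

Travel time t = x/v = 74.3 km / (0.653 m/s) = 74300 m / 0.653 m/s = 113800 s = 1.317 d.
k_d L₀/(k_a−k_d) = 0.378×40.1/(2.04−0.378) = 15.16/1.662 = 9.120 mg/L.
e^(−k_d t) = e^(−0.378×1.317) = 0.6079; e^(−k_a t) = e^(−2.04×1.317) = 0.06812.
D = 9.120 × (0.6079 − 0.06812) + 2.11 × 0.06812 = 4.923 + 0.1437 = 5.066 mg/L.
DO = C_s − D = 8.61 − 5.066 = 3.544 mg/L.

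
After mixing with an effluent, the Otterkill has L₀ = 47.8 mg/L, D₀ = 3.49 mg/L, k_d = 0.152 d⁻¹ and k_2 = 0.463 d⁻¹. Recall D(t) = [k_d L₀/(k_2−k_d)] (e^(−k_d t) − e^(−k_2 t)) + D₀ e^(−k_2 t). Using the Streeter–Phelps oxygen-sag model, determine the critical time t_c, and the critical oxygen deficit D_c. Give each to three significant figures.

t_c ≈ 3.06 d; D_c ≈ 9.85 mg/L

t_c = [1/(k_2−k_d)] ln[(k_2/k_d)(1 − D₀(k_2−k_d)/(k_d L₀))]
= [1/(0.463−0.152)] ln[(0.463/0.152)(1 − 3.49×0.3110/(0.152×47.8))]
= (1/0.3110) ln[3.046 × 0.8506] = 3.215 × ln(2.591) = 3.215 × 0.9520 = 3.061 d.
L(t_c) = L₀ e^(−k_d t_c) = 47.8 × 0.6279 = 30.02 mg/L, and at the critical point k_2 D_c = k_d L, so D_c = (0.152/0.463) × 30.02 = 9.854 mg/L.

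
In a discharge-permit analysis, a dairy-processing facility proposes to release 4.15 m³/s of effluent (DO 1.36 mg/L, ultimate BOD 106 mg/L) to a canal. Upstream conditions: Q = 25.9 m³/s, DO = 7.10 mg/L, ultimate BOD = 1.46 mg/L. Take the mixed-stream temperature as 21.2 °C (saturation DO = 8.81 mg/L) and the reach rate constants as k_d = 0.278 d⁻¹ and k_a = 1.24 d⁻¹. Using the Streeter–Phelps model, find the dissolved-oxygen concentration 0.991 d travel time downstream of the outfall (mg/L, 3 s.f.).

Mixed DO = (25.9×7.10 + 4.15×1.36)/(25.9+4.15) = 189.5/30.05 = 6.307 mg/L.
Mixed L₀ = (25.9×1.46 + 4.15×106)/(30.05) = 477.7/30.05 = 15.90 mg/L.
Initial deficit D₀ = C_s − DO₀ = 8.81 − 6.307 = 2.503 mg/L.
D(0.991) = [0.278×15.90/(1.24−0.278)](e^(−0.278×0.991) − e^(−1.24×0.991)) + 2.503 e^(−1.24×0.991)
= 4.594 × (0.7592 − 0.2926) + 2.503 × 0.2926 = 2.876 mg/L.
DO = 8.81 − 2.876 = 5.934 mg/L.

DO ≈ 5.93 mg/L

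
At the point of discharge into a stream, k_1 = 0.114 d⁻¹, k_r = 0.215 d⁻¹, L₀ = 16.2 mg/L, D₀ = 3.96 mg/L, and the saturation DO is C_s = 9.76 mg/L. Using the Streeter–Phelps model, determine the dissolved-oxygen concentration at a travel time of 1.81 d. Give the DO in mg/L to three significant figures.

DO ≈ 4.59 mg/L

k_1 L₀/(k_r−k_1) = 0.114×16.2/(0.215−0.114) = 1.847/0.1010 = 18.29 mg/L.
e^(−k_1 t) = e^(−0.114×1.810) = 0.8136; e^(−k_r t) = e^(−0.215×1.810) = 0.6776.
D = 18.29 × (0.8136 − 0.6776) + 3.96 × 0.6776 = 2.485 + 2.683 = 5.169 mg/L.
DO = C_s − D = 9.76 − 5.169 = 4.591 mg/L.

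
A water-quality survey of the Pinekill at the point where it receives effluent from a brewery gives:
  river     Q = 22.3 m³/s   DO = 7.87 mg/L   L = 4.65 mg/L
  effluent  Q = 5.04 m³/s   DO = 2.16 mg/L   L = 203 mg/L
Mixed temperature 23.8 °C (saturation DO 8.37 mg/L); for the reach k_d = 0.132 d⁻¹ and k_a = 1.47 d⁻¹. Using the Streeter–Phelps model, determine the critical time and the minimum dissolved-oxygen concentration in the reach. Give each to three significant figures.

Mixed DO = (22.3×7.87 + 5.04×2.16)/(22.3+5.04) = 186.4/27.34 = 6.817 mg/L.
Mixed L₀ = (22.3×4.65 + 5.04×203)/(27.34) = 1127/27.34 = 41.21 mg/L.
Initial deficit D₀ = C_s − DO₀ = 8.37 − 6.817 = 1.553 mg/L.
t_c = (1/1.338) ln[(1.47/0.132)(1 − 1.553×1.338/(0.132×41.21))] = 0.7474 × ln(6.884) = 1.442 d.
D_c = (0.132/1.47) × 41.21 × e^(−0.132×1.442) = 0.08980 × 41.21 × 0.8267 = 3.060 mg/L.
Minimum DO = 8.37 − 3.060 = 5.310 mg/L.

t_c ≈ 1.44 d; minimum DO ≈ 5.31 mg/L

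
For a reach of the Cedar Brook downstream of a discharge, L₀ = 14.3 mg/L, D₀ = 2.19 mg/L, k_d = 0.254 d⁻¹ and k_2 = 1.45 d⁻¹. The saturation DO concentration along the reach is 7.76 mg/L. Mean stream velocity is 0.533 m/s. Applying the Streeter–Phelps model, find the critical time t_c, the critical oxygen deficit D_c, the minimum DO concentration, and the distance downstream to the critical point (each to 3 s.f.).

At the critical point dD/dt = 0, so k_d L₀ e^(−k_d t) = k_2 D. Substituting D(t) from the Streeter–Phelps equation and solving for t gives
t_c = ln[(k_2/k_d)(1 − D₀(k_2−k_d)/(k_d L₀))] / (k_2−k_d).
Here k_2−k_d = 1.196 d⁻¹ and 1 − D₀(k_2−k_d)/(k_d L₀) = 1 − 2.19×1.196/(0.254×14.3) = 0.2789, so
t_c = ln(5.709 × 0.2789) / 1.196 = 0.4650 / 1.196 = 0.3888 d.
D_c = (k_d/k_2) L₀ e^(−k_d t_c) = (0.254/1.45) × 14.3 × e^(−0.254×0.3888) = 0.1752 × 14.3 × 0.9060 = 2.269 mg/L.
Minimum DO = C_s − D_c = 7.76 − 2.269 = 5.491 mg/L.
x_c = v t_c = 0.533 m/s × 0.3888 d × 86400 s/d = 17910 m ≈ 17.9 km.

t_c ≈ 0.389 d; D_c ≈ 2.27 mg/L; min DO ≈ 5.49 mg/L; x_c ≈ 17.9 km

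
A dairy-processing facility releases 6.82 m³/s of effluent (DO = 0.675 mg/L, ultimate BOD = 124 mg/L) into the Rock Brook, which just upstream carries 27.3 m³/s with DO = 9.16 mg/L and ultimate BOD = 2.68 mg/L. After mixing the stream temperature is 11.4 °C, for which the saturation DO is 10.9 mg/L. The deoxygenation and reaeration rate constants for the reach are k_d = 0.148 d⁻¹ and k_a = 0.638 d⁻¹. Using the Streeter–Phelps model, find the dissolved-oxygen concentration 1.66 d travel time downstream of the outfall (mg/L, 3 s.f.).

DO ≈ 6.17 mg/L

Mixed DO = (27.3×9.16 + 6.82×0.675)/(27.3+6.82) = 254.7/34.12 = 7.464 mg/L.
Mixed L₀ = (27.3×2.68 + 6.82×124)/(34.12) = 918.8/34.12 = 26.93 mg/L.
Initial deficit D₀ = C_s − DO₀ = 10.9 − 7.464 = 3.436 mg/L.
D(1.66) = [0.148×26.93/(0.638−0.148)](e^(−0.148×1.66) − e^(−0.638×1.66)) + 3.436 e^(−0.638×1.66)
= 8.134 × (0.7822 − 0.3468) + 3.436 × 0.3468 = 4.733 mg/L.
DO = 10.9 − 4.733 = 6.167 mg/L.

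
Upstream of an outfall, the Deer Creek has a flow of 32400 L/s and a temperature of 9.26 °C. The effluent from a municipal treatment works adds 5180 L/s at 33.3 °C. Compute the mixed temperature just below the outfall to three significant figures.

Flow-weighted mixing: C = (Q_r C_r + Q_w C_w)/(Q_r + Q_w)
= (32400×9.26 + 5180×33.3)/(32400 + 5180) = 472500/37580 = 12.57 °C.

12.6 °C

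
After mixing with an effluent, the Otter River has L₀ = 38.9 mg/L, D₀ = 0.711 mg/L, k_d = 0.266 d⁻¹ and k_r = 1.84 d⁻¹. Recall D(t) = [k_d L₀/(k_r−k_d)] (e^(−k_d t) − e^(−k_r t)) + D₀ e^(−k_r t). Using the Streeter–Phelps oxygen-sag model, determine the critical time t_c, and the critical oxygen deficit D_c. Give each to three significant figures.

At the critical point dD/dt = 0, so k_d L₀ e^(−k_d t) = k_r D. Substituting D(t) from the Streeter–Phelps equation and solving for t gives
t_c = ln[(k_r/k_d)(1 − D₀(k_r−k_d)/(k_d L₀))] / (k_r−k_d).
Here k_r−k_d = 1.574 d⁻¹ and 1 − D₀(k_r−k_d)/(k_d L₀) = 1 − 0.711×1.574/(0.266×38.9) = 0.8918, so
t_c = ln(6.917 × 0.8918) / 1.574 = 1.820 / 1.574 = 1.156 d.
L(t_c) = L₀ e^(−k_d t_c) = 38.9 × 0.7353 = 28.60 mg/L, and at the critical point k_r D_c = k_d L, so D_c = (0.266/1.84) × 28.60 = 4.135 mg/L.

t_c ≈ 1.16 d; D_c ≈ 4.13 mg/L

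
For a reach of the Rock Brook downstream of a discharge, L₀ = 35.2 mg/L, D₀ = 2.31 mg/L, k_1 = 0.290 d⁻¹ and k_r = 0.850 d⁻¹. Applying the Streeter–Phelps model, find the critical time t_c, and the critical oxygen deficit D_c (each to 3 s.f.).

t_c ≈ 1.68 d; D_c ≈ 7.38 mg/L

At the critical point dD/dt = 0, so k_1 L₀ e^(−k_1 t) = k_r D. Substituting D(t) from the Streeter–Phelps equation and solving for t gives
t_c = ln[(k_r/k_1)(1 − D₀(k_r−k_1)/(k_1 L₀))] / (k_r−k_1).
Here k_r−k_1 = 0.5600 d⁻¹ and 1 − D₀(k_r−k_1)/(k_1 L₀) = 1 − 2.31×0.5600/(0.290×35.2) = 0.8733, so
t_c = ln(2.931 × 0.8733) / 0.5600 = 0.9399 / 0.5600 = 1.678 d.
D_c = (k_1/k_r) L₀ e^(−k_1 t_c) = (0.290/0.850) × 35.2 × e^(−0.290×1.678) = 0.3412 × 35.2 × 0.6146 = 7.382 mg/L.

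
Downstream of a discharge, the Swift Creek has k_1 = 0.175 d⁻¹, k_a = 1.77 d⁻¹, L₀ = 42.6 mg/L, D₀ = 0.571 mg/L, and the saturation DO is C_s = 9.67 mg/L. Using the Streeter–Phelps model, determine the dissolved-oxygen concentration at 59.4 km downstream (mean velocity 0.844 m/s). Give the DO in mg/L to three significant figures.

DO ≈ 6.59 mg/L

Travel time t = x/v = 59.4 km / (0.844 m/s) = 59400 m / 0.844 m/s = 70380 s = 0.8146 d.
k_1 L₀/(k_a−k_1) = 0.175×42.6/(1.77−0.175) = 7.455/1.595 = 4.674 mg/L.
e^(−k_1 t) = e^(−0.175×0.8146) = 0.8671; e^(−k_a t) = e^(−1.77×0.8146) = 0.2365.
D = 4.674 × (0.8671 − 0.2365) + 0.571 × 0.2365 = 2.948 + 0.1350 = 3.083 mg/L.
DO = C_s − D = 9.67 − 3.083 = 6.587 mg/L.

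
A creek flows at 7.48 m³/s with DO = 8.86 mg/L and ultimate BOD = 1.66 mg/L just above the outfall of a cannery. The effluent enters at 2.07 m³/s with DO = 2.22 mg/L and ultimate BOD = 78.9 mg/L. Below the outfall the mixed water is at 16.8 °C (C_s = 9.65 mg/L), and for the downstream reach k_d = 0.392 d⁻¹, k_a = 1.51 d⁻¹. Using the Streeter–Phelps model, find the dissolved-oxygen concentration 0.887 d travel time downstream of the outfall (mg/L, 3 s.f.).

DO ≈ 6.20 mg/L

Mixed DO = (7.48×8.86 + 2.07×2.22)/(7.48+2.07) = 70.87/9.550 = 7.421 mg/L.
Mixed L₀ = (7.48×1.66 + 2.07×78.9)/(9.550) = 175.7/9.550 = 18.40 mg/L.
Initial deficit D₀ = C_s − DO₀ = 9.65 − 7.421 = 2.229 mg/L.
D(0.887) = [0.392×18.40/(1.51−0.392)](e^(−0.392×0.887) − e^(−1.51×0.887)) + 2.229 e^(−1.51×0.887)
= 6.452 × (0.7063 − 0.2620) + 2.229 × 0.2620 = 3.451 mg/L.
DO = 9.65 − 3.451 = 6.199 mg/L.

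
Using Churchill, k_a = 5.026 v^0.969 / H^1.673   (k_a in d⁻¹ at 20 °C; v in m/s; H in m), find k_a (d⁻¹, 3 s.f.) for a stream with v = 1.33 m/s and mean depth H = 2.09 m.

k_a = 5.026 × 1.33^0.969 / 2.09^1.673 = 5.026 × 1.318 / 3.432 = 1.930 d⁻¹.

k_a ≈ 1.93 d⁻¹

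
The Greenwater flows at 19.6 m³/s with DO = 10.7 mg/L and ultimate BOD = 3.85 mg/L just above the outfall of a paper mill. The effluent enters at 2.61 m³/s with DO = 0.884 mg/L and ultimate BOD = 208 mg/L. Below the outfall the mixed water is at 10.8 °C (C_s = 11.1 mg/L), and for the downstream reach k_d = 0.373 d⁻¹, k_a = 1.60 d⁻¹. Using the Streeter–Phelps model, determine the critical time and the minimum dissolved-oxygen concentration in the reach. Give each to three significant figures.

Mixed DO = (19.6×10.7 + 2.61×0.884)/(19.6+2.61) = 212.0/22.21 = 9.546 mg/L.
Mixed L₀ = (19.6×3.85 + 2.61×208)/(22.21) = 618.3/22.21 = 27.84 mg/L.
Initial deficit D₀ = C_s − DO₀ = 11.1 − 9.546 = 1.554 mg/L.
t_c = (1/1.227) ln[(1.60/0.373)(1 − 1.554×1.227/(0.373×27.84))] = 0.8150 × ln(3.502) = 1.021 d.
D_c = (0.373/1.60) × 27.84 × e^(−0.373×1.021) = 0.2331 × 27.84 × 0.6832 = 4.434 mg/L.
Minimum DO = 11.1 − 4.434 = 6.666 mg/L.

t_c ≈ 1.02 d; minimum DO ≈ 6.67 mg/L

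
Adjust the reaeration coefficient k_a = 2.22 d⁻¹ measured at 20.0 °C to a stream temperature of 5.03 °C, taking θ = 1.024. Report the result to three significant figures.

k_a(T₂) = k_a(T₁) · θ^(T₂−T₁) = 2.22 × 1.024^(5.03−20.0)
= 2.22 × 1.024^-15.0 = 2.22 × 0.7011 = 1.557 d⁻¹.

k_a ≈ 1.56 d⁻¹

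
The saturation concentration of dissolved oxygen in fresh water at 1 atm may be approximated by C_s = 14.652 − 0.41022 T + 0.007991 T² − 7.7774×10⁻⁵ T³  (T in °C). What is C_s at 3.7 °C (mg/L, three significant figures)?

C_s = 14.652 − 0.41022×3.7 + 0.007991×3.7² − 7.7774×10⁻⁵×3.7³ = 13.24 mg/L.

C_s ≈ 13.2 mg/L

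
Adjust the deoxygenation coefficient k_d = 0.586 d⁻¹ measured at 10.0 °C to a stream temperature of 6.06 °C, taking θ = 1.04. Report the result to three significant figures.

k_d(T₂) = k_d(T₁) · θ^(T₂−T₁) = 0.586 × 1.04^(6.06−10.0)
= 0.586 × 1.04^-3.94 = 0.586 × 0.8568 = 0.5021 d⁻¹.

k_d ≈ 0.502 d⁻¹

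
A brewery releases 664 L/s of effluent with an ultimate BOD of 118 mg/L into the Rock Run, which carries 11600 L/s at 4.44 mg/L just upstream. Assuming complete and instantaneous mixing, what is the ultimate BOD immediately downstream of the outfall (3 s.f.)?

Flow-weighted mixing: C = (Q_r C_r + Q_w C_w)/(Q_r + Q_w)
= (11600×4.44 + 664×118)/(11600 + 664) = 129900/12260 = 10.59 mg/L.

10.6 mg/L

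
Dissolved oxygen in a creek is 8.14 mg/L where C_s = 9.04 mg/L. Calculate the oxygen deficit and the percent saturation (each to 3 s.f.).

D ≈ 0.900 mg/L; 90.0 % saturation

D = C_s − C = 9.04 − 8.14 = 0.900 mg/L.
% saturation = 8.14/9.04 × 100 = 90.0 %.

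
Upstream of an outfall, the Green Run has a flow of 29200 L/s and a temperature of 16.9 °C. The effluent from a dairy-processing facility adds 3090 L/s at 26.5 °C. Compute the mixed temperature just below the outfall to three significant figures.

17.8 °C

Flow-weighted mixing: C = (Q_r C_r + Q_w C_w)/(Q_r + Q_w)
= (29200×16.9 + 3090×26.5)/(29200 + 3090) = 575400/32290 = 17.82 °C.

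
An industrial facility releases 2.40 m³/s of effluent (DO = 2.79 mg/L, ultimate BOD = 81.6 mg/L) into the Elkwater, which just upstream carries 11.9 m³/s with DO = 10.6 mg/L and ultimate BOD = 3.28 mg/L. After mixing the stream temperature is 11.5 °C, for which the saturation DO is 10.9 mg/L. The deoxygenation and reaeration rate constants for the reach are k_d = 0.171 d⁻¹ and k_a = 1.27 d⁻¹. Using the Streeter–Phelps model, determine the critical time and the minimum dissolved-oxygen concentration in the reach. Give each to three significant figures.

Mixed DO = (11.9×10.6 + 2.40×2.79)/(11.9+2.40) = 132.8/14.30 = 9.289 mg/L.
Mixed L₀ = (11.9×3.28 + 2.40×81.6)/(14.30) = 234.9/14.30 = 16.42 mg/L.
Initial deficit D₀ = C_s − DO₀ = 10.9 − 9.289 = 1.611 mg/L.
t_c = (1/1.099) ln[(1.27/0.171)(1 − 1.611×1.099/(0.171×16.42))] = 0.9099 × ln(2.746) = 0.9191 d.
D_c = (0.171/1.27) × 16.42 × e^(−0.171×0.9191) = 0.1346 × 16.42 × 0.8546 = 1.890 mg/L.
Minimum DO = 10.9 − 1.890 = 9.010 mg/L.

t_c ≈ 0.919 d; minimum DO ≈ 9.01 mg/L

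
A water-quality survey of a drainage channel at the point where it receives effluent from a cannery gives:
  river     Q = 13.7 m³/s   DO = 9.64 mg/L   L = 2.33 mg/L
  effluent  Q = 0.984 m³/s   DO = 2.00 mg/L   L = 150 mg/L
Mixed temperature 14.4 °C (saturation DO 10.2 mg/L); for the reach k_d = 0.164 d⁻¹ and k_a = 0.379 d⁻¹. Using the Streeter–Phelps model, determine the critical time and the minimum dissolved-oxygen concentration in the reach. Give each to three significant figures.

t_c ≈ 3.33 d; minimum DO ≈ 7.14 mg/L

Mixed DO = (13.7×9.64 + 0.984×2.00)/(13.7+0.984) = 134.0/14.68 = 9.128 mg/L.
Mixed L₀ = (13.7×2.33 + 0.984×150)/(14.68) = 179.5/14.68 = 12.23 mg/L.
Initial deficit D₀ = C_s − DO₀ = 10.2 − 9.128 = 1.072 mg/L.
t_c = (1/0.2150) ln[(0.379/0.164)(1 − 1.072×0.2150/(0.164×12.23))] = 4.651 × ln(2.045) = 3.328 d.
D_c = (0.164/0.379) × 12.23 × e^(−0.164×3.328) = 0.4327 × 12.23 × 0.5794 = 3.065 mg/L.
Minimum DO = 10.2 − 3.065 = 7.135 mg/L.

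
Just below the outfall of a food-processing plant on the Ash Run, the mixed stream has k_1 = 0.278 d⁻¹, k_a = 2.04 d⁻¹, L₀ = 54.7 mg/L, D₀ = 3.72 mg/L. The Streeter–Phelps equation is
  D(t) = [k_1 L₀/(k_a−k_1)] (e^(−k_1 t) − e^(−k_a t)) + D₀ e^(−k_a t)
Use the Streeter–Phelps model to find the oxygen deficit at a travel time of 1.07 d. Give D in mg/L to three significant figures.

D ≈ 5.86 mg/L

k_1 L₀/(k_a−k_1) = 0.278×54.7/(2.04−0.278) = 15.21/1.762 = 8.630 mg/L.
e^(−k_1 t) = e^(−0.278×1.070) = 0.7427; e^(−k_a t) = e^(−2.04×1.070) = 0.1127.
D = 8.630 × (0.7427 − 0.1127) + 3.72 × 0.1127 = 5.437 + 0.4193 = 5.856 mg/L.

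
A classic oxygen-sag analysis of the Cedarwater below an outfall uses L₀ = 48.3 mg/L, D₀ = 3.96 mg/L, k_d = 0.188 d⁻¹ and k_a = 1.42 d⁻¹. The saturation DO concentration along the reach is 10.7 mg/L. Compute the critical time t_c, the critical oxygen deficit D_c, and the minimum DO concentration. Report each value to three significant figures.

t_c = [1/(k_a−k_d)] ln[(k_a/k_d)(1 − D₀(k_a−k_d)/(k_d L₀))]
= [1/(1.42−0.188)] ln[(1.42/0.188)(1 − 3.96×1.232/(0.188×48.3))]
= (1/1.232) ln[7.553 × 0.4627] = 0.8117 × ln(3.495) = 0.8117 × 1.251 = 1.016 d.
D_c = (k_d/k_a) L₀ e^(−k_d t_c) = (0.188/1.42) × 48.3 × e^(−0.188×1.016) = 0.1324 × 48.3 × 0.8262 = 5.283 mg/L.
Minimum DO = C_s − D_c = 10.7 − 5.283 = 5.417 mg/L.

t_c ≈ 1.02 d; D_c ≈ 5.28 mg/L; min DO ≈ 5.42 mg/L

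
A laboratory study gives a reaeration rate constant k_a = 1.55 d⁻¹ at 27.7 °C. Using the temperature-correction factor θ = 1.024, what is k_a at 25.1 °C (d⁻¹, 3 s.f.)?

k_a(T₂) = k_a(T₁) · θ^(T₂−T₁) = 1.55 × 1.024^(25.1−27.7)
= 1.55 × 1.024^-2.60 = 1.55 × 0.9402 = 1.457 d⁻¹.

k_a ≈ 1.46 d⁻¹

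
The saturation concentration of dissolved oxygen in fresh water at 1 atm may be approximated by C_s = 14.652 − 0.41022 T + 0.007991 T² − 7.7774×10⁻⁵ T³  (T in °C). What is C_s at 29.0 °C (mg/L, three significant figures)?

C_s = 14.652 − 0.41022×29.0 + 0.007991×29.0² − 7.7774×10⁻⁵×29.0³ = 7.579 mg/L.

C_s ≈ 7.58 mg/L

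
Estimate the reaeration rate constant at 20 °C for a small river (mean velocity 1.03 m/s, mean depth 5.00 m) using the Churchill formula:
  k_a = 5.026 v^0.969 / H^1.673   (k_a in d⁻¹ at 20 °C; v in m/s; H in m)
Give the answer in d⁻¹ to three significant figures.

k_a = 5.026 × 1.03^0.969 / 5.00^1.673 = 5.026 × 1.029 / 14.77 = 0.3502 d⁻¹.

k_a ≈ 0.350 d⁻¹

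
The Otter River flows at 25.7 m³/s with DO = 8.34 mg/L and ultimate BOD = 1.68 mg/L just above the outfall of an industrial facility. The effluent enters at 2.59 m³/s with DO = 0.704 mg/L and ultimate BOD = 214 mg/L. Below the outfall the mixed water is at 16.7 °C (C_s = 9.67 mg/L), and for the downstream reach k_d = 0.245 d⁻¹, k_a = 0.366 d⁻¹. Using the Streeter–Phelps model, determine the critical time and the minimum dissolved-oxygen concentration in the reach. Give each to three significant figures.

Mixed DO = (25.7×8.34 + 2.59×0.704)/(25.7+2.59) = 216.2/28.29 = 7.641 mg/L.
Mixed L₀ = (25.7×1.68 + 2.59×214)/(28.29) = 597.4/28.29 = 21.12 mg/L.
Initial deficit D₀ = C_s − DO₀ = 9.67 − 7.641 = 2.029 mg/L.
t_c = (1/0.1210) ln[(0.366/0.245)(1 − 2.029×0.1210/(0.245×21.12))] = 8.264 × ln(1.423) = 2.915 d.
D_c = (0.245/0.366) × 21.12 × e^(−0.245×2.915) = 0.6694 × 21.12 × 0.4896 = 6.921 mg/L.
Minimum DO = 9.67 − 6.921 = 2.749 mg/L.

t_c ≈ 2.92 d; minimum DO ≈ 2.75 mg/L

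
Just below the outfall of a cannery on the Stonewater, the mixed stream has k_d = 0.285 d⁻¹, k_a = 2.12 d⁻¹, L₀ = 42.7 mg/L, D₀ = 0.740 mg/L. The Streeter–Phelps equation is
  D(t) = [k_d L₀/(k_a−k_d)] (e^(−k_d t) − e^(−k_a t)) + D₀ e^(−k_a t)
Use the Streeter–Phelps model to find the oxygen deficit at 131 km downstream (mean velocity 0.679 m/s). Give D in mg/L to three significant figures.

D ≈ 3.46 mg/L

Travel time t = x/v = 131 km / (0.679 m/s) = 131000 m / 0.679 m/s = 192900 s = 2.233 d.
k_d L₀/(k_a−k_d) = 0.285×42.7/(2.12−0.285) = 12.17/1.835 = 6.632 mg/L.
e^(−k_d t) = e^(−0.285×2.233) = 0.5292; e^(−k_a t) = e^(−2.12×2.233) = 0.008792.
D = 6.632 × (0.5292 − 0.008792) + 0.740 × 0.008792 = 3.451 + 0.006506 = 3.458 mg/L.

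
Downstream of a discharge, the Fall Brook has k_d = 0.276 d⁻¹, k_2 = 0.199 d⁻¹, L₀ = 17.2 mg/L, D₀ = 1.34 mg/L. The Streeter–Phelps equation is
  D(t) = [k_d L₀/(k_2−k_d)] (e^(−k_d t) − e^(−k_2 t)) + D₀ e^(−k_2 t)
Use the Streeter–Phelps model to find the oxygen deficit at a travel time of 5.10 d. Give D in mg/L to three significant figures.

k_d L₀/(k_2−k_d) = 0.276×17.2/(0.199−0.276) = 4.747/-0.07700 = -61.65 mg/L.
e^(−k_d t) = e^(−0.276×5.100) = 0.2447; e^(−k_2 t) = e^(−0.199×5.100) = 0.3624.
D = -61.65 × (0.2447 − 0.3624) + 1.34 × 0.3624 = 7.257 + 0.4857 = 7.743 mg/L.

D ≈ 7.74 mg/L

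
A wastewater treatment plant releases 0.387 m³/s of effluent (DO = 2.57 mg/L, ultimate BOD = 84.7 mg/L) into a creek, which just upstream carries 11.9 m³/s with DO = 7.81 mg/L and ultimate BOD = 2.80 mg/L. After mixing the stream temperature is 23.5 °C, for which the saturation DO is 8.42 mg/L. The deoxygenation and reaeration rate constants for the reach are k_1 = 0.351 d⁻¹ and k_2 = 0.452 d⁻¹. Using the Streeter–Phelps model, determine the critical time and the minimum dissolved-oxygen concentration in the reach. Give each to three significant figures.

Mixed DO = (11.9×7.81 + 0.387×2.57)/(11.9+0.387) = 93.93/12.29 = 7.645 mg/L.
Mixed L₀ = (11.9×2.80 + 0.387×84.7)/(12.29) = 66.10/12.29 = 5.380 mg/L.
Initial deficit D₀ = C_s − DO₀ = 8.42 − 7.645 = 0.7750 mg/L.
t_c = (1/0.1010) ln[(0.452/0.351)(1 − 0.7750×0.1010/(0.351×5.380))] = 9.901 × ln(1.234) = 2.085 d.
D_c = (0.351/0.452) × 5.380 × e^(−0.351×2.085) = 0.7765 × 5.380 × 0.4811 = 2.010 mg/L.
Minimum DO = 8.42 − 2.010 = 6.410 mg/L.

t_c ≈ 2.08 d; minimum DO ≈ 6.41 mg/L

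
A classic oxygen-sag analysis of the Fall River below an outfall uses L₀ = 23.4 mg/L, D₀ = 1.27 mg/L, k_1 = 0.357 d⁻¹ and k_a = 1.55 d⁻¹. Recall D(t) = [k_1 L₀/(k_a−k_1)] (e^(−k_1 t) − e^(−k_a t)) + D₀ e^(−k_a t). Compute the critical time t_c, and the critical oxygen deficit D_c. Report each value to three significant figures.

t_c ≈ 1.06 d; D_c ≈ 3.69 mg/L

t_c = [1/(k_a−k_1)] ln[(k_a/k_1)(1 − D₀(k_a−k_1)/(k_1 L₀))]
= [1/(1.55−0.357)] ln[(1.55/0.357)(1 − 1.27×1.193/(0.357×23.4))]
= (1/1.193) ln[4.342 × 0.8186] = 0.8382 × ln(3.554) = 0.8382 × 1.268 = 1.063 d.
D_c = (k_1/k_a) L₀ e^(−k_1 t_c) = (0.357/1.55) × 23.4 × e^(−0.357×1.063) = 0.2303 × 23.4 × 0.6842 = 3.688 mg/L.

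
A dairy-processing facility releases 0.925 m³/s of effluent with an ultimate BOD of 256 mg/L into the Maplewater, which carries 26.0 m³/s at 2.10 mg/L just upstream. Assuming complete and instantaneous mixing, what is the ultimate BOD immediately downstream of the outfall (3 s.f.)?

Flow-weighted mixing: C = (Q_r C_r + Q_w C_w)/(Q_r + Q_w)
= (26.0×2.10 + 0.925×256)/(26.0 + 0.925) = 291.4/26.93 = 10.82 mg/L.

10.8 mg/L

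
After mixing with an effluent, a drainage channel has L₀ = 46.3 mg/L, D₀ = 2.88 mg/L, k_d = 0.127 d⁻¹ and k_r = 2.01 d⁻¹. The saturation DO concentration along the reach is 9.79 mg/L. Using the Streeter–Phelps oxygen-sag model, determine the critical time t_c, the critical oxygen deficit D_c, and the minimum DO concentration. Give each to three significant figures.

t_c = [1/(k_r−k_d)] ln[(k_r/k_d)(1 − D₀(k_r−k_d)/(k_d L₀))]
= [1/(2.01−0.127)] ln[(2.01/0.127)(1 − 2.88×1.883/(0.127×46.3))]
= (1/1.883) ln[15.83 × 0.07773] = 0.5311 × ln(1.230) = 0.5311 × 0.2072 = 0.1100 d.
D_c = (k_d/k_r) L₀ e^(−k_d t_c) = (0.127/2.01) × 46.3 × e^(−0.127×0.1100) = 0.06318 × 46.3 × 0.9861 = 2.885 mg/L.
Minimum DO = C_s − D_c = 9.79 − 2.885 = 6.905 mg/L.

t_c ≈ 0.110 d; D_c ≈ 2.88 mg/L; min DO ≈ 6.91 mg/L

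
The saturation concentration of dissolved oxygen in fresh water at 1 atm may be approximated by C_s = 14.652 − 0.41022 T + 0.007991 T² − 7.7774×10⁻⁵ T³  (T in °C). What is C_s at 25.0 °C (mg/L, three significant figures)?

C_s = 14.652 − 0.41022×25.0 + 0.007991×25.0² − 7.7774×10⁻⁵×25.0³ = 8.176 mg/L.

C_s ≈ 8.18 mg/L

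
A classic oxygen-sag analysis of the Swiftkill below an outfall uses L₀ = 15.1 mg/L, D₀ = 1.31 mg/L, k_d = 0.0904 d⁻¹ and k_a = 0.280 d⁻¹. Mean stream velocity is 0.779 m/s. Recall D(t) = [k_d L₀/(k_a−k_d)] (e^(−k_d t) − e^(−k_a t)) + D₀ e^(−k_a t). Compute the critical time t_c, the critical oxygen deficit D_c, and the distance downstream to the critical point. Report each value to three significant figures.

t_c ≈ 4.90 d; D_c ≈ 3.13 mg/L; x_c ≈ 330 km

At the critical point dD/dt = 0, so k_d L₀ e^(−k_d t) = k_a D. Substituting D(t) from the Streeter–Phelps equation and solving for t gives
t_c = ln[(k_a/k_d)(1 − D₀(k_a−k_d)/(k_d L₀))] / (k_a−k_d).
Here k_a−k_d = 0.1896 d⁻¹ and 1 − D₀(k_a−k_d)/(k_d L₀) = 1 − 1.31×0.1896/(0.0904×15.1) = 0.8180, so
t_c = ln(3.097 × 0.8180) / 0.1896 = 0.9297 / 0.1896 = 4.904 d.
D_c = (k_d/k_a) L₀ e^(−k_d t_c) = (0.0904/0.280) × 15.1 × e^(−0.0904×4.904) = 0.3229 × 15.1 × 0.6419 = 3.129 mg/L.
x_c = v t_c = 0.779 m/s × 4.904 d × 86400 s/d = 330000 m ≈ 330 km.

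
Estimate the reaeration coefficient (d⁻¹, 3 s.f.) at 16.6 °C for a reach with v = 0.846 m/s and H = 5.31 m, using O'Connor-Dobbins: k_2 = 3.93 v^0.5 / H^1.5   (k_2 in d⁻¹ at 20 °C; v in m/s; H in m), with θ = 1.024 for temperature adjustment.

k_2(20) = 3.93 × 0.846^0.5 / 5.31^1.5 = 3.93 × 0.9198 / 12.24 = 0.2954 d⁻¹.
k_2(16.6) = 0.2954 × 1.024^(16.6−20) = 0.2954 × 0.9225 = 0.2725 d⁻¹.

k_2 ≈ 0.273 d⁻¹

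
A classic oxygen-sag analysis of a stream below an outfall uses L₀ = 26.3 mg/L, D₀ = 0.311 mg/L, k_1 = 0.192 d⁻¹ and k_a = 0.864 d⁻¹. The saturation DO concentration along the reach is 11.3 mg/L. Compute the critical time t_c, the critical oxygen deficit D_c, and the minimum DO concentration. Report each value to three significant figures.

t_c = [1/(k_a−k_1)] ln[(k_a/k_1)(1 − D₀(k_a−k_1)/(k_1 L₀))]
= [1/(0.864−0.192)] ln[(0.864/0.192)(1 − 0.311×0.6720/(0.192×26.3))]
= (1/0.6720) ln[4.500 × 0.9586] = 1.488 × ln(4.314) = 1.488 × 1.462 = 2.175 d.
L(t_c) = L₀ e^(−k_1 t_c) = 26.3 × 0.6586 = 17.32 mg/L, and at the critical point k_a D_c = k_1 L, so D_c = (0.192/0.864) × 17.32 = 3.849 mg/L.
Minimum DO = C_s − D_c = 11.3 − 3.849 = 7.451 mg/L.

t_c ≈ 2.18 d; D_c ≈ 3.85 mg/L; min DO ≈ 7.45 mg/L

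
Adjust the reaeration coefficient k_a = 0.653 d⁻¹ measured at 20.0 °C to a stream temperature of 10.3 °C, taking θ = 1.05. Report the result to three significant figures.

k_a(T₂) = k_a(T₁) · θ^(T₂−T₁) = 0.653 × 1.05^(10.3−20.0)
= 0.653 × 1.05^-9.70 = 0.653 × 0.6230 = 0.4068 d⁻¹.

k_a ≈ 0.407 d⁻¹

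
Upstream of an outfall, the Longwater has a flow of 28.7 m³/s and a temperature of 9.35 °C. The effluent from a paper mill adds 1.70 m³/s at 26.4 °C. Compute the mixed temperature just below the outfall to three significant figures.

10.3 °C

Flow-weighted mixing: C = (Q_r C_r + Q_w C_w)/(Q_r + Q_w)
= (28.7×9.35 + 1.70×26.4)/(28.7 + 1.70) = 313.2/30.40 = 10.30 °C.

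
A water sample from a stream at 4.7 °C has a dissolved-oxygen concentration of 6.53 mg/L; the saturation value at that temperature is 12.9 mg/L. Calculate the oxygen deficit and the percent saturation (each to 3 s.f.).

D ≈ 6.37 mg/L; 50.6 % saturation

D = C_s − C = 12.9 − 6.53 = 6.37 mg/L.
% saturation = 6.53/12.9 × 100 = 50.6 %.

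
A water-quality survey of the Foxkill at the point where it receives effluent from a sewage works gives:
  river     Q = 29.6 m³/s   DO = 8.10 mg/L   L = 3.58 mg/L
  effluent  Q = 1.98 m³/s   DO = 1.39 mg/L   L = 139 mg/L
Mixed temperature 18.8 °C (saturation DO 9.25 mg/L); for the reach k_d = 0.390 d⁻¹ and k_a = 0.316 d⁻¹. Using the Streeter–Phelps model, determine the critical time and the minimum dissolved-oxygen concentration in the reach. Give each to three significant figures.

Mixed DO = (29.6×8.10 + 1.98×1.39)/(29.6+1.98) = 242.5/31.58 = 7.679 mg/L.
Mixed L₀ = (29.6×3.58 + 1.98×139)/(31.58) = 381.2/31.58 = 12.07 mg/L.
Initial deficit D₀ = C_s − DO₀ = 9.25 − 7.679 = 1.571 mg/L.
t_c = (1/-0.07400) ln[(0.316/0.390)(1 − 1.571×-0.07400/(0.390×12.07))] = -13.51 × ln(0.8303) = 2.514 d.
D_c = (0.390/0.316) × 12.07 × e^(−0.390×2.514) = 1.234 × 12.07 × 0.3752 = 5.589 mg/L.
Minimum DO = 9.25 − 5.589 = 3.661 mg/L.

t_c ≈ 2.51 d; minimum DO ≈ 3.66 mg/L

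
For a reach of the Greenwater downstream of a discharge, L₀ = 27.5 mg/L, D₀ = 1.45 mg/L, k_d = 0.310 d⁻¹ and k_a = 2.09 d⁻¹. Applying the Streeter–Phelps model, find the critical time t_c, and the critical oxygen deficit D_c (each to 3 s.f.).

t_c ≈ 0.870 d; D_c ≈ 3.12 mg/L

With k_a/k_d = 6.742 and 1 − D₀(k_a−k_d)/(k_d L₀) = 0.6972,
t_c = ln(6.742 × 0.6972) / (2.09 − 0.310) = ln(4.701) / 1.780 = 1.548/1.780 = 0.8695 d.
L(t_c) = L₀ e^(−k_d t_c) = 27.5 × 0.7637 = 21.00 mg/L, and at the critical point k_a D_c = k_d L, so D_c = (0.310/2.09) × 21.00 = 3.115 mg/L.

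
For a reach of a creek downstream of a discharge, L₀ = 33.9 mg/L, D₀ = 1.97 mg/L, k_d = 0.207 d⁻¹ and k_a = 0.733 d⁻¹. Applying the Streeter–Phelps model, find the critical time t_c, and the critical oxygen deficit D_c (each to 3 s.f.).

At the critical point dD/dt = 0, so k_d L₀ e^(−k_d t) = k_a D. Substituting D(t) from the Streeter–Phelps equation and solving for t gives
t_c = ln[(k_a/k_d)(1 − D₀(k_a−k_d)/(k_d L₀))] / (k_a−k_d).
Here k_a−k_d = 0.5260 d⁻¹ and 1 − D₀(k_a−k_d)/(k_d L₀) = 1 − 1.97×0.5260/(0.207×33.9) = 0.8523, so
t_c = ln(3.541 × 0.8523) / 0.5260 = 1.105 / 0.5260 = 2.100 d.
L(t_c) = L₀ e^(−k_d t_c) = 33.9 × 0.6474 = 21.95 mg/L, and at the critical point k_a D_c = k_d L, so D_c = (0.207/0.733) × 21.95 = 6.198 mg/L.

t_c ≈ 2.10 d; D_c ≈ 6.20 mg/L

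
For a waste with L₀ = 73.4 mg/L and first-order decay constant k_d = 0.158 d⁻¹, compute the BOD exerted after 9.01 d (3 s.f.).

y ≈ 55.7 mg/L

y_t = L₀(1 − e^(−k_d t)) = 73.4 × (1 − e^(−0.158×9.01))
= 73.4 × (1 − 0.2409) = 73.4 × 0.7591 = 55.72 mg/L.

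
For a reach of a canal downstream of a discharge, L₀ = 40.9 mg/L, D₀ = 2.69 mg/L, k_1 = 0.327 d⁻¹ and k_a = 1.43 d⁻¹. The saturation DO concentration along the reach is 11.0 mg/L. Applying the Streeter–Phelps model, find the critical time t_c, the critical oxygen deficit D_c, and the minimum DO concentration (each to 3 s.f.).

With k_a/k_1 = 4.373 and 1 − D₀(k_a−k_1)/(k_1 L₀) = 0.7782,
t_c = ln(4.373 × 0.7782) / (1.43 − 0.327) = ln(3.403) / 1.103 = 1.225/1.103 = 1.110 d.
L(t_c) = L₀ e^(−k_1 t_c) = 40.9 × 0.6955 = 28.45 mg/L, and at the critical point k_a D_c = k_1 L, so D_c = (0.327/1.43) × 28.45 = 6.505 mg/L.
Minimum DO = C_s − D_c = 11.0 − 6.505 = 4.495 mg/L.

t_c ≈ 1.11 d; D_c ≈ 6.51 mg/L; min DO ≈ 4.49 mg/L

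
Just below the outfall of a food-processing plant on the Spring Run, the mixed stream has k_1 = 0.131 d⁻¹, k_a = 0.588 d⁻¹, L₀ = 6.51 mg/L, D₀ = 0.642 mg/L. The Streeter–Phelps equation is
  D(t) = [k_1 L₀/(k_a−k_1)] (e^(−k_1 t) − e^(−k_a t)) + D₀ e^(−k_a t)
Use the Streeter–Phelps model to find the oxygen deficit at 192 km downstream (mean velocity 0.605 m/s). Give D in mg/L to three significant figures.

D ≈ 1.01 mg/L

Travel time t = x/v = 192 km / (0.605 m/s) = 192000 m / 0.605 m/s = 317400 s = 3.673 d.
k_1 L₀/(k_a−k_1) = 0.131×6.51/(0.588−0.131) = 0.8528/0.4570 = 1.866 mg/L.
e^(−k_1 t) = e^(−0.131×3.673) = 0.6181; e^(−k_a t) = e^(−0.588×3.673) = 0.1154.
D = 1.866 × (0.6181 − 0.1154) + 0.642 × 0.1154 = 0.9381 + 0.07406 = 1.012 mg/L.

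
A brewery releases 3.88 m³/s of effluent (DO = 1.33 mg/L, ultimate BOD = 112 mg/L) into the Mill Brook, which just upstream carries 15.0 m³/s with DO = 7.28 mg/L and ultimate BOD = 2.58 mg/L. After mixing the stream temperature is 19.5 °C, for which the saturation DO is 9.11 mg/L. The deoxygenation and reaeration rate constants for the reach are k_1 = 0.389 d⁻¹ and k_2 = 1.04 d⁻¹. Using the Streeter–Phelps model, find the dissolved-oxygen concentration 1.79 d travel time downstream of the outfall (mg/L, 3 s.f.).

Mixed DO = (15.0×7.28 + 3.88×1.33)/(15.0+3.88) = 114.4/18.88 = 6.057 mg/L.
Mixed L₀ = (15.0×2.58 + 3.88×112)/(18.88) = 473.3/18.88 = 25.07 mg/L.
Initial deficit D₀ = C_s − DO₀ = 9.11 − 6.057 = 3.053 mg/L.
D(1.79) = [0.389×25.07/(1.04−0.389)](e^(−0.389×1.79) − e^(−1.04×1.79)) + 3.053 e^(−1.04×1.79)
= 14.98 × (0.4984 − 0.1554) + 3.053 × 0.1554 = 5.612 mg/L.
DO = 9.11 − 5.612 = 3.498 mg/L.

DO ≈ 3.50 mg/L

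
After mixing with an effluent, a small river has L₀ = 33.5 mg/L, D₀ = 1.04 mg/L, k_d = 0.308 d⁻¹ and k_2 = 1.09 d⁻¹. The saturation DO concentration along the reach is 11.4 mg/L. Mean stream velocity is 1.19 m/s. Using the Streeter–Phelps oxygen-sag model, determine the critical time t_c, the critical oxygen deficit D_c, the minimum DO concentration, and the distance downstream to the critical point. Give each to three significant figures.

At the critical point dD/dt = 0, so k_d L₀ e^(−k_d t) = k_2 D. Substituting D(t) from the Streeter–Phelps equation and solving for t gives
t_c = ln[(k_2/k_d)(1 − D₀(k_2−k_d)/(k_d L₀))] / (k_2−k_d).
Here k_2−k_d = 0.7820 d⁻¹ and 1 − D₀(k_2−k_d)/(k_d L₀) = 1 − 1.04×0.7820/(0.308×33.5) = 0.9212, so
t_c = ln(3.539 × 0.9212) / 0.7820 = 1.182 / 0.7820 = 1.511 d.
D_c = (k_d/k_2) L₀ e^(−k_d t_c) = (0.308/1.09) × 33.5 × e^(−0.308×1.511) = 0.2826 × 33.5 × 0.6279 = 5.943 mg/L.
Minimum DO = C_s − D_c = 11.4 − 5.943 = 5.457 mg/L.
x_c = v t_c = 1.19 m/s × 1.511 d × 86400 s/d = 155400 m ≈ 155 km.

t_c ≈ 1.51 d; D_c ≈ 5.94 mg/L; min DO ≈ 5.46 mg/L; x_c ≈ 155 km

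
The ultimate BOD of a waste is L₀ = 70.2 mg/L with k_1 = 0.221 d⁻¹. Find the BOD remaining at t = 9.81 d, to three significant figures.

L ≈ 8.03 mg/L

L_t = L₀ e^(−k_1 t) = 70.2 × e^(−0.221×9.81) = 70.2 × 0.1144 = 8.031 mg/L.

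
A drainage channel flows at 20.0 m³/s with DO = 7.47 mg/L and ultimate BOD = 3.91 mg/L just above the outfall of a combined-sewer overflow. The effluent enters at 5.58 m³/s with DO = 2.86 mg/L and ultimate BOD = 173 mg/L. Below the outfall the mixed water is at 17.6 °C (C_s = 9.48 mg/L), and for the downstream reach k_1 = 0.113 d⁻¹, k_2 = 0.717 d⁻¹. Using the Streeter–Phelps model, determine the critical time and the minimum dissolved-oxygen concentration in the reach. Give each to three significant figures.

t_c ≈ 2.23 d; minimum DO ≈ 4.48 mg/L

Mixed DO = (20.0×7.47 + 5.58×2.86)/(20.0+5.58) = 165.4/25.58 = 6.464 mg/L.
Mixed L₀ = (20.0×3.91 + 5.58×173)/(25.58) = 1044/25.58 = 40.80 mg/L.
Initial deficit D₀ = C_s − DO₀ = 9.48 − 6.464 = 3.016 mg/L.
t_c = (1/0.6040) ln[(0.717/0.113)(1 − 3.016×0.6040/(0.113×40.80))] = 1.656 × ln(3.838) = 2.227 d.
D_c = (0.113/0.717) × 40.80 × e^(−0.113×2.227) = 0.1576 × 40.80 × 0.7775 = 4.999 mg/L.
Minimum DO = 9.48 − 4.999 = 4.481 mg/L.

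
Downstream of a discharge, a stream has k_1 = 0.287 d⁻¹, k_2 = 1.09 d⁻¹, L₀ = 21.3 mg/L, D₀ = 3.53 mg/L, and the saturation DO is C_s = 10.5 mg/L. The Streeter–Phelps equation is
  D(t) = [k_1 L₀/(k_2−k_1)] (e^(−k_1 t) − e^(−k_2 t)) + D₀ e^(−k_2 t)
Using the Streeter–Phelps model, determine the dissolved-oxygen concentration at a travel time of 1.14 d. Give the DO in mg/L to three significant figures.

k_1 L₀/(k_2−k_1) = 0.287×21.3/(1.09−0.287) = 6.113/0.8030 = 7.613 mg/L.
e^(−k_1 t) = e^(−0.287×1.140) = 0.7210; e^(−k_2 t) = e^(−1.09×1.140) = 0.2886.
D = 7.613 × (0.7210 − 0.2886) + 3.53 × 0.2886 = 3.291 + 1.019 = 4.310 mg/L.
DO = C_s − D = 10.5 − 4.310 = 6.190 mg/L.

DO ≈ 6.19 mg/L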